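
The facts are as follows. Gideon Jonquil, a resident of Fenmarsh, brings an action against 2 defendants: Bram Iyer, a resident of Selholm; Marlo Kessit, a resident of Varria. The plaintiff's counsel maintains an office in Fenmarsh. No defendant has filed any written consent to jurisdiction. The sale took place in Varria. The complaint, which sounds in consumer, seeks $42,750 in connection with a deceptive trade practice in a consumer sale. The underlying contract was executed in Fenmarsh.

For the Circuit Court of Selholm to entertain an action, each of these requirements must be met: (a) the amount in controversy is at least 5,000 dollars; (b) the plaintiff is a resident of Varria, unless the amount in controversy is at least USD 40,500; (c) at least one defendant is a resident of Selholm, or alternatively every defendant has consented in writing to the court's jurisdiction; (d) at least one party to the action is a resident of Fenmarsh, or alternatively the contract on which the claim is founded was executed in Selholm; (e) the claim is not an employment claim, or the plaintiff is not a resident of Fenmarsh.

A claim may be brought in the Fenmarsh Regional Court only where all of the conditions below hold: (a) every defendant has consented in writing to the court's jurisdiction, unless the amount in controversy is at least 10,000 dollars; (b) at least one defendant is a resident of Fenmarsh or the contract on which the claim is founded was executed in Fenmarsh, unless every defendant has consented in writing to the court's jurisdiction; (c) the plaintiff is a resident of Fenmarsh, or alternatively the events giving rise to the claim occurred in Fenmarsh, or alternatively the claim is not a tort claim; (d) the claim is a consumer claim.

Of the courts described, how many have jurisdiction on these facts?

The Circuit Court of Selholm:
  (a) The amount in controversy is 42,750 dollars, which meets the $5,000 floor. Satisfied.
  (b) The plaintiff resides in Fenmarsh, not Varria. But the amount in controversy is 42,750 dollars, which meets the 40,500 dollars floor, and the 'unless' clause therefore excuses the requirement. Met.
  (c) Bram Iyer resides in Selholm — that alternative is enough. Condition met.
  (d) Gideon Jonquil resides in Fenmarsh, so this disjunct is met. Met.
  (e) The claim is a consumer claim, not an employment claim, so one alternative holds. Met.
  → The court has jurisdiction.
The Fenmarsh Regional Court:
  (a) No such written consent has been filed. The proviso rescues it, though: the amount in controversy is $42,750, which meets the 10,000 dollars floor. Satisfied.
  (b) The contract was executed in Fenmarsh, so one alternative holds. Satisfied.
  (c) The plaintiff resides in Fenmarsh, which satisfies one of the alternatives. Met.
  (d) The claim is a consumer claim. Condition met.
  → Jurisdiction lies.
Courts with jurisdiction: the Circuit Court of Selholm, the Fenmarsh Regional Court — 2 in total.

2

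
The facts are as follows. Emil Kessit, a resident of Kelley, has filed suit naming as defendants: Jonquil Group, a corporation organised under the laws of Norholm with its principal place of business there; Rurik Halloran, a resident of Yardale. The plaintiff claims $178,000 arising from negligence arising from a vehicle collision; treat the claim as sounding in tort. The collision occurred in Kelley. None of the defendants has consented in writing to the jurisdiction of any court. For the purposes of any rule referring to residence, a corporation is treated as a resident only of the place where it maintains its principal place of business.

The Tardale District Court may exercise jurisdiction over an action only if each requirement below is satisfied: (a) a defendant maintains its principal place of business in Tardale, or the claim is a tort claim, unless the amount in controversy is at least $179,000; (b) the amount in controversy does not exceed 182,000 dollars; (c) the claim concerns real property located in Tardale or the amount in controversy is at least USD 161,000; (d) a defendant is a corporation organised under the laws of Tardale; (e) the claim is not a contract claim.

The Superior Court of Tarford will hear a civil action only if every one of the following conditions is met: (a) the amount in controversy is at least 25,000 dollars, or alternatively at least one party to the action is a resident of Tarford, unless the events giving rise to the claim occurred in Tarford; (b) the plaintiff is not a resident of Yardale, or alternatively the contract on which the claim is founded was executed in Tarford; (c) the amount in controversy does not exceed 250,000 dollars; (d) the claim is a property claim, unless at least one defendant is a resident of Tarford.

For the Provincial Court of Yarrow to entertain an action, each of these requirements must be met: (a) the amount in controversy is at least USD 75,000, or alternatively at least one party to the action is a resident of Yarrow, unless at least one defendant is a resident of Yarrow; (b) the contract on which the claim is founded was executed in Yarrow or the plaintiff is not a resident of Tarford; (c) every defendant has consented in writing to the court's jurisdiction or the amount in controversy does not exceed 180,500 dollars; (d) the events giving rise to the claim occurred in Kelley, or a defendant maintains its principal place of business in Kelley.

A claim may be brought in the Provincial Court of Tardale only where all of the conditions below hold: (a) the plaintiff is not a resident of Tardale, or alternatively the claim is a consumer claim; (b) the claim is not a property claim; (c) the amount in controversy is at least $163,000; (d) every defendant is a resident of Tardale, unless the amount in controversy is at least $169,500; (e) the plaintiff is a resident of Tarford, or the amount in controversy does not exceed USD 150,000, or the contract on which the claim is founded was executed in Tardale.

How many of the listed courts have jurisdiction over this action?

1

The Tardale District Court:
  (a) The claim is a tort claim — that alternative is enough. Condition met.
  (b) The amount in controversy is USD 178,000, within the 182,000 dollars ceiling. Condition met.
  (c) The amount in controversy is USD 178,000, which meets the $161,000 floor, so this disjunct is met. Met.
  (d) The corporate defendant(s) are organised in Norholm, not Tardale. Not satisfied.
  (e) The claim is a tort claim, not a contract claim. Satisfied.
  → At least one condition fails; no jurisdiction.
The Superior Court of Tarford:
  (a) The amount in controversy is 178,000 dollars, which meets the USD 25,000 floor, so one alternative holds. Satisfied.
  (b) The plaintiff resides in Kelley, which is not Yardale, so one alternative holds. Satisfied.
  (c) The amount in controversy is $178,000, within the USD 250,000 ceiling. Met.
  (d) The claim is a tort claim, not a property claim. Nor does the 'unless' clause help: no defendant resides in Tarford (they reside in Norholm, Yardale). Fails.
  → Not every requirement is met — no jurisdiction.
The Provincial Court of Yarrow:
  (a) The amount in controversy is 178,000 dollars, which meets the 75,000 dollars floor, so one alternative holds. Met.
  (b) The plaintiff resides in Kelley, which is not Tarford, so one alternative holds. Satisfied.
  (c) The amount in controversy is 178,000 dollars, within the 180,500 dollars ceiling, so one alternative holds. Met.
  (d) The operative events occurred in Kelley — that alternative is enough. Met.
  → The court has jurisdiction.
The Provincial Court of Tardale:
  (a) The plaintiff resides in Kelley, which is not Tardale — that alternative is enough. Condition met.
  (b) The claim is a tort claim, not a property claim. Met.
  (c) The amount in controversy is 178,000 dollars, which meets the $163,000 floor. Met.
  (d) The defendants reside as follows — Jonquil Group in Norholm, Rurik Halloran in Yardale — not all in Tardale. But the amount in controversy is 178,000 dollars, which meets the $169,500 floor, and the 'unless' clause therefore excuses the requirement. Satisfied.
  (e) The plaintiff resides in Kelley, not Tarford; the amount in controversy is $178,000, above the USD 150,000 ceiling; no contract (and hence no place of execution) is alleged — none of the alternatives is met. Not satisfied.
  → At least one condition fails; no jurisdiction.
Courts with jurisdiction: the Provincial Court of Yarrow — 1 in total.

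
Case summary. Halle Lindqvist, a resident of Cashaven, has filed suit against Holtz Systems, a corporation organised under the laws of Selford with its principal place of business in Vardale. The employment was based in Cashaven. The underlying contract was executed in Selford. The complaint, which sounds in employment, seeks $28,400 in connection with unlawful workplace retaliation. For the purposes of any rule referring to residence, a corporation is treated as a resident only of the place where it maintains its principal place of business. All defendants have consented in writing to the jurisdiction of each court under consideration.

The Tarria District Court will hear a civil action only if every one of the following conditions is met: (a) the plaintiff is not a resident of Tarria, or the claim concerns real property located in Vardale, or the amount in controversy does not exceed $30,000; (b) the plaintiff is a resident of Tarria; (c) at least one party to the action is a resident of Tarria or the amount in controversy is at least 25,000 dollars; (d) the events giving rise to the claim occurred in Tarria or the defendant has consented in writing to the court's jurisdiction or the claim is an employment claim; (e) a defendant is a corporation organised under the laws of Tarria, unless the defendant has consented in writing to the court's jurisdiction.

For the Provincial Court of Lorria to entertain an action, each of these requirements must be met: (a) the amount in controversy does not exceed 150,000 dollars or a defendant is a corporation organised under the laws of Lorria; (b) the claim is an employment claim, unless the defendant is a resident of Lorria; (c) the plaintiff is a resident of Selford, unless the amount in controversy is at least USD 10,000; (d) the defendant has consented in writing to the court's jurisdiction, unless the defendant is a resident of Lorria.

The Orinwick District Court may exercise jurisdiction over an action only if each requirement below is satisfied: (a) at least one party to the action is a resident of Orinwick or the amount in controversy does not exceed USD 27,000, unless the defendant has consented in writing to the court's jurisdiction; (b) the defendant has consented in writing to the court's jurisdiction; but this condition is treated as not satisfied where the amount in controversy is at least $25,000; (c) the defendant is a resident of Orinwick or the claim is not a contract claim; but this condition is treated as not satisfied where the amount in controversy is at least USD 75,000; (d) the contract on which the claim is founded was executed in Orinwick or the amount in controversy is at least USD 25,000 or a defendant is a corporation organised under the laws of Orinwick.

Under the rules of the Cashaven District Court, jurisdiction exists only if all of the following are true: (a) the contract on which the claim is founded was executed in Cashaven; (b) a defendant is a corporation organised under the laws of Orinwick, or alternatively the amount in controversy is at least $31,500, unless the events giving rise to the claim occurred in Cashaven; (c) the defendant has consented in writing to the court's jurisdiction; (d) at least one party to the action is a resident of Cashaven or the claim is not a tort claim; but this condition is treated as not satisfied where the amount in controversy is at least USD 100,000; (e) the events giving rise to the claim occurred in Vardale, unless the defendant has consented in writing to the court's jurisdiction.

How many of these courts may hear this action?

1

The Tarria District Court:
  (a) The plaintiff resides in Cashaven, which is not Tarria — that alternative is enough. Met.
  (b) The plaintiff resides in Cashaven, not Tarria. Fails.
  (c) The amount in controversy is $28,400, which meets the USD 25,000 floor — that alternative is enough. Satisfied.
  (d) Every defendant has filed written consent, so one alternative holds. Satisfied.
  (e) The corporate defendant(s) are organised in Selford, not Tarria. The proviso rescues it, though: every defendant has filed written consent. Met.
  → The court lacks jurisdiction.
The Provincial Court of Lorria:
  (a) The amount in controversy is USD 28,400, within the $150,000 ceiling, so this disjunct is met. Met.
  (b) The claim is an employment claim. Met.
  (c) The plaintiff resides in Cashaven, not Selford. The proviso rescues it, though: the amount in controversy is 28,400 dollars, which meets the USD 10,000 floor. Satisfied.
  (d) Every defendant has filed written consent. Satisfied.
  → The court has jurisdiction.
The Orinwick District Court:
  (a) No party resides in Orinwick; the amount in controversy is 28,400 dollars, above the USD 27,000 ceiling — none of the alternatives is met. The proviso rescues it, though: every defendant has filed written consent. Satisfied.
  (b) Every defendant has filed written consent. However, the amount in controversy is $28,400, which meets the 25,000 dollars floor, which falls within the stated exception and so defeats the condition. Fails.
  (c) The claim is an employment claim, not a contract claim, so one alternative holds. The carve-out does not apply: the amount in controversy is 28,400 dollars, below the USD 75,000 floor. Met.
  (d) The amount in controversy is USD 28,400, which meets the USD 25,000 floor, which satisfies one of the alternatives. Satisfied.
  → Not every requirement is met — no jurisdiction.
The Cashaven District Court:
  (a) The contract was executed in Selford, not Cashaven. Not met.
  (b) The corporate defendant(s) are organised in Selford, not Orinwick; the amount in controversy is 28,400 dollars, below the USD 31,500 floor — no alternative holds. But the operative events occurred in Cashaven, and the 'unless' clause therefore excuses the requirement. Condition met.
  (c) Every defendant has filed written consent. Satisfied.
  (d) Halle Lindqvist resides in Cashaven, which satisfies one of the alternatives. And the carve-out is inapplicable — the amount in controversy is 28,400 dollars, below the 100,000 dollars floor. Met.
  (e) The operative events occurred in Cashaven, not Vardale. However, every defendant has filed written consent, so the 'unless' proviso supplies this condition. Met.
  → Not every requirement is met — no jurisdiction.
Courts with jurisdiction: the Provincial Court of Lorria — 1 in total.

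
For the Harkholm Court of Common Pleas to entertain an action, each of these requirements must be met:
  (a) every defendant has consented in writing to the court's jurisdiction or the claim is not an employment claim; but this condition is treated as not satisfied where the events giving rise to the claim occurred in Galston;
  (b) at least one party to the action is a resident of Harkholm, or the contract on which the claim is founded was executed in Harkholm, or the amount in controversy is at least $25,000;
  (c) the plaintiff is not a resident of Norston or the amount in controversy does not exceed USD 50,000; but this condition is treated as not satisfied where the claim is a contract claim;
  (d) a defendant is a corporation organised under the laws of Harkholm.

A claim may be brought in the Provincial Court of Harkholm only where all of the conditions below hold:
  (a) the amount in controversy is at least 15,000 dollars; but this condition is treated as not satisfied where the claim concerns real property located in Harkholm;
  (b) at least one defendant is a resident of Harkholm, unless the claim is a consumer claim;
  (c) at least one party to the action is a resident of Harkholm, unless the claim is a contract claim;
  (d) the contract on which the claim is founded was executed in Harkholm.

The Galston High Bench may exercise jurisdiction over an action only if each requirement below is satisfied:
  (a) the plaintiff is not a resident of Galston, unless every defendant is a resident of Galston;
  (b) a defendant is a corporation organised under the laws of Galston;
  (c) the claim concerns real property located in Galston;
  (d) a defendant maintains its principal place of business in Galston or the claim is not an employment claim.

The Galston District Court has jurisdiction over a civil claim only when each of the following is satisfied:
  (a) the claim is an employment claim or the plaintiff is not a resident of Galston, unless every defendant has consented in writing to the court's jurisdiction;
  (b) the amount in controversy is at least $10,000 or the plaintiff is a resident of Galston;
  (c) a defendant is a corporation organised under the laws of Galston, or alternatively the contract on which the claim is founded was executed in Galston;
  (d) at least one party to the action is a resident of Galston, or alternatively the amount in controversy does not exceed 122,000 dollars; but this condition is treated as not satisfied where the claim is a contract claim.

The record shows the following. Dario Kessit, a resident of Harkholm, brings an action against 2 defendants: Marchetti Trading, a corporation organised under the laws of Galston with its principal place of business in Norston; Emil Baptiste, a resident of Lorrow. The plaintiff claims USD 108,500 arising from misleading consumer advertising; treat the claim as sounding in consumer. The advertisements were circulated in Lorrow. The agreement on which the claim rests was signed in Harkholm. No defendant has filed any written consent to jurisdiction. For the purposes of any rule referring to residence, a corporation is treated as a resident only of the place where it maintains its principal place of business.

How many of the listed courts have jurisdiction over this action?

2

The Harkholm Court of Common Pleas:
  (a) The claim is a consumer claim, not an employment claim, so one alternative holds. The exception is not triggered, since the operative events occurred in Lorrow, not Galston. Met.
  (b) Dario Kessit resides in Harkholm, so one alternative holds. Met.
  (c) The plaintiff resides in Harkholm, which is not Norston — that alternative is enough. The exception is not triggered, since the claim is a consumer claim, not a contract claim. Condition met.
  (d) The corporate defendant(s) are organised in Galston, not Harkholm. Fails.
  → At least one condition fails; no jurisdiction.
The Provincial Court of Harkholm:
  (a) The amount in controversy is 108,500 dollars, which meets the $15,000 floor. The carve-out does not apply: the claim does not concern real property. Met.
  (b) No defendant resides in Harkholm (they reside in Norston, Lorrow). The proviso rescues it, though: the claim is a consumer claim. Met.
  (c) Dario Kessit resides in Harkholm. Condition met.
  (d) The contract was executed in Harkholm. Met.
  → All conditions met; jurisdiction exists.
The Galston High Bench:
  (a) The plaintiff resides in Harkholm, which is not Galston. Condition met.
  (b) Marchetti Trading is organised under the laws of Galston. Satisfied.
  (c) The claim does not concern real property. Not satisfied.
  (d) The claim is a consumer claim, not an employment claim, so one alternative holds. Met.
  → Not every requirement is met — no jurisdiction.
The Galston District Court:
  (a) The plaintiff resides in Harkholm, which is not Galston — that alternative is enough. Satisfied.
  (b) The amount in controversy is 108,500 dollars, which meets the 10,000 dollars floor, so one alternative holds. Met.
  (c) Marchetti Trading is organised under the laws of Galston — that alternative is enough. Condition met.
  (d) The amount in controversy is USD 108,500, within the $122,000 ceiling, so one alternative holds. The carve-out does not apply: the claim is a consumer claim, not a contract claim. Condition met.
  → All conditions met; jurisdiction exists.
Courts with jurisdiction: the Provincial Court of Harkholm, the Galston District Court — 2 in total.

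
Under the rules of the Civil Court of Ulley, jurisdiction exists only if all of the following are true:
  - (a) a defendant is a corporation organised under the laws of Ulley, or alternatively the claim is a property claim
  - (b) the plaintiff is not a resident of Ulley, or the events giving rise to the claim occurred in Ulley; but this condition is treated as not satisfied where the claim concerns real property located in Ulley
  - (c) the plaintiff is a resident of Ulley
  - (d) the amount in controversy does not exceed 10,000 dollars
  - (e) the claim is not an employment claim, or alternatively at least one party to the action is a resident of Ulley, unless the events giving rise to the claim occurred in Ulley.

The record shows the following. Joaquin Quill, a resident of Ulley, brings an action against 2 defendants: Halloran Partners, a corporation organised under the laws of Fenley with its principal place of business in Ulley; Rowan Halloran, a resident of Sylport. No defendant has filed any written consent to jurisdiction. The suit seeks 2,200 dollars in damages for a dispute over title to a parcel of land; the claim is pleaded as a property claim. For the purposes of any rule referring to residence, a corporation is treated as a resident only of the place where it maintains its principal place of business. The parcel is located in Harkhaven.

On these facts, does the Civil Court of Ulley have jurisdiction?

No

The Civil Court of Ulley:
  (a) The claim is a property claim, which satisfies one of the alternatives. Satisfied.
  (b) The plaintiff resides in Ulley; the operative events occurred in Harkhaven, not Ulley — no alternative holds. Not satisfied.
  (c) The plaintiff resides in Ulley. Condition met.
  (d) The amount in controversy is USD 2,200, within the 10,000 dollars ceiling. Met.
  (e) The claim is a property claim, not an employment claim, which satisfies one of the alternatives. Condition met.
  → No jurisdiction.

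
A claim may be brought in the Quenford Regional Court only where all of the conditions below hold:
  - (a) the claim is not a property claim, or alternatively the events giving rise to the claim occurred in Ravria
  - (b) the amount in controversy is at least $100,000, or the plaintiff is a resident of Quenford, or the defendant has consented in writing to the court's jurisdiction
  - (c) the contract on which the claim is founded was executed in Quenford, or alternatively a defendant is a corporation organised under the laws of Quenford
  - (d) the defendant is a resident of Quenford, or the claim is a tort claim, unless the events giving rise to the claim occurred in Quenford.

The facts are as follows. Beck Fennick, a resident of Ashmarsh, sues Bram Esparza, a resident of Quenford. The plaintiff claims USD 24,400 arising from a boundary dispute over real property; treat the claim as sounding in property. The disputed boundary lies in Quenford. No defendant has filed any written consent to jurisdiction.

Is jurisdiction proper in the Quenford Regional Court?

No

The Quenford Regional Court:
  (a) The claim is a property claim; the operative events occurred in Quenford, not Ravria — every alternative fails. Condition not met.
  (b) The amount in controversy is $24,400, below the USD 100,000 floor; the plaintiff resides in Ashmarsh, not Quenford; no such written consent has been filed — every alternative fails. Fails.
  (c) No contract (and hence no place of execution) is alleged; no defendant is a corporation — every alternative fails. Condition not met.
  (d) The defendant resides in Quenford, so one alternative holds. Met.
  → At least one condition fails; no jurisdiction.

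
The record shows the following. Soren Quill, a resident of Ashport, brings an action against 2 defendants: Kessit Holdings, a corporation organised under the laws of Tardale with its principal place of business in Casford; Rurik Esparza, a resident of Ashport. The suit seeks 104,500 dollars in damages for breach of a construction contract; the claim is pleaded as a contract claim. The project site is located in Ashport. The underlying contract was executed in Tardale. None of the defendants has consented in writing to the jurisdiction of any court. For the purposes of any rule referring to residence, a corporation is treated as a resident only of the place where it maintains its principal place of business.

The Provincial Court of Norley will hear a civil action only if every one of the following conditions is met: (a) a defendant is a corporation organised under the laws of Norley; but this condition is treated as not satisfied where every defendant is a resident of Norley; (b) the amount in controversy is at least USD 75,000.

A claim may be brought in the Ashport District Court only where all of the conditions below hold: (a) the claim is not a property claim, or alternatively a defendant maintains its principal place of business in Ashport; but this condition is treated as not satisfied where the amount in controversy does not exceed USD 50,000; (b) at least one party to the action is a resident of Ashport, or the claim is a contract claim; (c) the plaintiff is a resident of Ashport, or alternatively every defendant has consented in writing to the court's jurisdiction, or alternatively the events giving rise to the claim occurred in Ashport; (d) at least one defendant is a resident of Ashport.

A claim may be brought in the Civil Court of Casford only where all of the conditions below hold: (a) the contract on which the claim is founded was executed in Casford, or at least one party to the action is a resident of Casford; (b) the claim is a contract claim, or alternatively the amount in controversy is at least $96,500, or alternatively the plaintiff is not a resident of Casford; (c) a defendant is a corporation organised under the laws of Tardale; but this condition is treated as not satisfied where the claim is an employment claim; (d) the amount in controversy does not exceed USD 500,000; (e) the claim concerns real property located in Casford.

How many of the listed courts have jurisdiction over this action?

1

The Provincial Court of Norley:
  (a) The corporate defendant(s) are organised in Tardale, not Norley. Condition not met.
  (b) The amount in controversy is USD 104,500, which meets the 75,000 dollars floor. Condition met.
  → Not every requirement is met — no jurisdiction.
The Ashport District Court:
  (a) The claim is a contract claim, not a property claim, which satisfies one of the alternatives. The carve-out does not apply: the amount in controversy is $104,500, above the 50,000 dollars ceiling. Condition met.
  (b) Soren Quill resides in Ashport, so this disjunct is met. Condition met.
  (c) The plaintiff resides in Ashport, so this disjunct is met. Satisfied.
  (d) Rurik Esparza resides in Ashport. Satisfied.
  → The court has jurisdiction.
The Civil Court of Casford:
  (a) Kessit Holdings resides in Casford, which satisfies one of the alternatives. Condition met.
  (b) The claim is a contract claim, so one alternative holds. Condition met.
  (c) Kessit Holdings is organised under the laws of Tardale. The carve-out does not apply: the claim is a contract claim, not an employment claim. Satisfied.
  (d) The amount in controversy is USD 104,500, within the $500,000 ceiling. Condition met.
  (e) The claim does not concern real property. Not satisfied.
  → At least one condition fails; no jurisdiction.
Courts with jurisdiction: the Ashport District Court — 1 in total.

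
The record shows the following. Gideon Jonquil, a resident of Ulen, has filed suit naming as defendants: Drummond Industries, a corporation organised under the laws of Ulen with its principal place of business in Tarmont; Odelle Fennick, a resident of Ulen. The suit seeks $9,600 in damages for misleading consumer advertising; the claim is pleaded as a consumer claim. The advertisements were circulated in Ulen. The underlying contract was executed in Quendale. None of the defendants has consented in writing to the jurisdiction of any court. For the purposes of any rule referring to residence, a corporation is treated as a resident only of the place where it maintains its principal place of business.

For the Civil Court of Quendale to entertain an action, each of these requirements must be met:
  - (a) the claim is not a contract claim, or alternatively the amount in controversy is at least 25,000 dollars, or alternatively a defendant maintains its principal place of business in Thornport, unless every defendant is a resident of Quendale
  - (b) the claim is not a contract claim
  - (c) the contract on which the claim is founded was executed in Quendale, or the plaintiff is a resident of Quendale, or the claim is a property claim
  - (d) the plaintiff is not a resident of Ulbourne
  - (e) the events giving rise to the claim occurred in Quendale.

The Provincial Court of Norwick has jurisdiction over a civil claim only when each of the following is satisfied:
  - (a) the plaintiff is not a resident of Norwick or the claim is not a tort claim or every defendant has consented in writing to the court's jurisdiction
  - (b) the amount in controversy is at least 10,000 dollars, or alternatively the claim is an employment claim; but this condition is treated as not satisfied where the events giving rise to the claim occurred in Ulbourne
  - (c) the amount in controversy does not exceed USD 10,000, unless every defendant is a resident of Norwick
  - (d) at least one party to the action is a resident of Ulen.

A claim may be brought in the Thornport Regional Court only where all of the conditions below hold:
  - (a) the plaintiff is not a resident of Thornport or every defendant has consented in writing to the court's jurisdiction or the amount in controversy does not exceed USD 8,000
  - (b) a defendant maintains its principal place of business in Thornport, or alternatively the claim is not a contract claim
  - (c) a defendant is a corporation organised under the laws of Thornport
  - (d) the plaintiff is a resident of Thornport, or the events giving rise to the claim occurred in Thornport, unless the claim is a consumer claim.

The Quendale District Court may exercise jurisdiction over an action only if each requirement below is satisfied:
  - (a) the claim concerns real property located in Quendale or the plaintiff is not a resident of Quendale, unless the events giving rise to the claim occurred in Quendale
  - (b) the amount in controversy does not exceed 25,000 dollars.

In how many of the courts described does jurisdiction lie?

The Civil Court of Quendale:
  (a) The claim is a consumer claim, not a contract claim — that alternative is enough. Satisfied.
  (b) The claim is a consumer claim, not a contract claim. Satisfied.
  (c) The contract was executed in Quendale, so one alternative holds. Met.
  (d) The plaintiff resides in Ulen, which is not Ulbourne. Satisfied.
  (e) The operative events occurred in Ulen, not Quendale. Not met.
  → The court lacks jurisdiction.
The Provincial Court of Norwick:
  (a) The plaintiff resides in Ulen, which is not Norwick, which satisfies one of the alternatives. Condition met.
  (b) The amount in controversy is USD 9,600, below the USD 10,000 floor; the claim is a consumer claim, not an employment claim — no alternative holds. Condition not met.
  (c) The amount in controversy is $9,600, within the USD 10,000 ceiling. Condition met.
  (d) Gideon Jonquil resides in Ulen. Satisfied.
  → Not every requirement is met — no jurisdiction.
The Thornport Regional Court:
  (a) The plaintiff resides in Ulen, which is not Thornport, which satisfies one of the alternatives. Condition met.
  (b) The claim is a consumer claim, not a contract claim — that alternative is enough. Met.
  (c) The corporate defendant(s) are organised in Ulen, not Thornport. Fails.
  (d) The plaintiff resides in Ulen, not Thornport; the operative events occurred in Ulen, not Thornport — every alternative fails. The proviso rescues it, though: the claim is a consumer claim. Satisfied.
  → The court lacks jurisdiction.
The Quendale District Court:
  (a) The plaintiff resides in Ulen, which is not Quendale — that alternative is enough. Met.
  (b) The amount in controversy is 9,600 dollars, within the $25,000 ceiling. Satisfied.
  → All conditions met; jurisdiction exists.
Courts with jurisdiction: the Quendale District Court — 1 in total.

1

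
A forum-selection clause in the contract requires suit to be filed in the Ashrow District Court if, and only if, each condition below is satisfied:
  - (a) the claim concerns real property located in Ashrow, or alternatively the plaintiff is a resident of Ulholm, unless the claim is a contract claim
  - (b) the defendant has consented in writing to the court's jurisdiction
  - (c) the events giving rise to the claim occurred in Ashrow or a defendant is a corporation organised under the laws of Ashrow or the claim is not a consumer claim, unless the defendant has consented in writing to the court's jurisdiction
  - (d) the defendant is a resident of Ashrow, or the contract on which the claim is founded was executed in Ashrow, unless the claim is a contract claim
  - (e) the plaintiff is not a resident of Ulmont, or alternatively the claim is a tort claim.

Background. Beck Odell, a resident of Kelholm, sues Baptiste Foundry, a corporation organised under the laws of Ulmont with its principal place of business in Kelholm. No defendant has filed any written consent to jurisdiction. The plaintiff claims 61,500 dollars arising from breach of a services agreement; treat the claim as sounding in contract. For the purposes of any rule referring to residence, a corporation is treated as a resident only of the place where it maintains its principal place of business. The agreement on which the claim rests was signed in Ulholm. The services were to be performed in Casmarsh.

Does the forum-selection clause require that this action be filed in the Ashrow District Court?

No

The Ashrow District Court:
  (a) The claim does not concern real property; the plaintiff resides in Kelholm, not Ulholm — no alternative holds. However, the claim is a contract claim, so the 'unless' proviso supplies this condition. Met.
  (b) No such written consent has been filed. Not met.
  (c) The claim is a contract claim, not a consumer claim, so this disjunct is met. Satisfied.
  (d) The defendant resides in Kelholm, not Ashrow; the contract was executed in Ulholm, not Ashrow — none of the alternatives is met. However, the claim is a contract claim, so the 'unless' proviso supplies this condition. Condition met.
  (e) The plaintiff resides in Kelholm, which is not Ulmont, so one alternative holds. Satisfied.
  → Forum clause is not triggered.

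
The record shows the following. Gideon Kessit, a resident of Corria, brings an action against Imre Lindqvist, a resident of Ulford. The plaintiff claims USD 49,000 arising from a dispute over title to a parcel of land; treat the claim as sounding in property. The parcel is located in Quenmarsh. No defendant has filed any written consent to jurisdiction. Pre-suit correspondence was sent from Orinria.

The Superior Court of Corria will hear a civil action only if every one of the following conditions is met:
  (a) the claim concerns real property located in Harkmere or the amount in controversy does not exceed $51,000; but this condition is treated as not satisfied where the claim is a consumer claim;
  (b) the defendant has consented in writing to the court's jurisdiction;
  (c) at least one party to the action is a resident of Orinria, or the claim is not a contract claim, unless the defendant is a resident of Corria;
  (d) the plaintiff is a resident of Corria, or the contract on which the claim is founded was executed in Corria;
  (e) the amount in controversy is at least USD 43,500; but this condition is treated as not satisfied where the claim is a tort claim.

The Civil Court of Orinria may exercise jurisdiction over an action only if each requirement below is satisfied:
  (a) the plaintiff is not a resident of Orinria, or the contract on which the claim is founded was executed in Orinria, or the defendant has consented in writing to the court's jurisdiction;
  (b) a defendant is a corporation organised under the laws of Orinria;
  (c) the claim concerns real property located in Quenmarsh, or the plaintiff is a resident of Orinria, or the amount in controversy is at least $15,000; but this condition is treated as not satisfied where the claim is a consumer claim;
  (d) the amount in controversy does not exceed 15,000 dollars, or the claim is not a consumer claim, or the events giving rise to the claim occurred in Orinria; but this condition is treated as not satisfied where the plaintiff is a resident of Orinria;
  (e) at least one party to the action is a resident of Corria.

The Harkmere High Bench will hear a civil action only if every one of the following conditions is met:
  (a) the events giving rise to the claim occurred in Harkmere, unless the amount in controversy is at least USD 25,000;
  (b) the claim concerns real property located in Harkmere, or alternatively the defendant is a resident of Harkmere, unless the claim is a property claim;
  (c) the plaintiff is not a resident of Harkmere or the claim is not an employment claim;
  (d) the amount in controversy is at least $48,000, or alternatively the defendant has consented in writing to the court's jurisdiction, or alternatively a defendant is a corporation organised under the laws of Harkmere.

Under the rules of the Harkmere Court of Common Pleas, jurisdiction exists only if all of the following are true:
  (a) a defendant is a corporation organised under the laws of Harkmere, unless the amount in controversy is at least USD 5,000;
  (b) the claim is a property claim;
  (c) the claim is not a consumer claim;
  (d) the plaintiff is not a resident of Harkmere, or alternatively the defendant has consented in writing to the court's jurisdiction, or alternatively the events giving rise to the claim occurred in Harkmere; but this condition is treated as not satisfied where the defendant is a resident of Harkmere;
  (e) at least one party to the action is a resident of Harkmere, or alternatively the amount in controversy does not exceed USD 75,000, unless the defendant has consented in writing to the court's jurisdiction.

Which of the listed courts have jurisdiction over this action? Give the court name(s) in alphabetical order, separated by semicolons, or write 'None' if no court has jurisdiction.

the Harkmere Court of Common Pleas; the Harkmere High Bench

The Superior Court of Corria:
  (a) The amount in controversy is 49,000 dollars, within the $51,000 ceiling — that alternative is enough. The carve-out does not apply: the claim is a property claim, not a consumer claim. Satisfied.
  (b) No such written consent has been filed. Not satisfied.
  (c) The claim is a property claim, not a contract claim, which satisfies one of the alternatives. Condition met.
  (d) The plaintiff resides in Corria, which satisfies one of the alternatives. Met.
  (e) The amount in controversy is USD 49,000, which meets the 43,500 dollars floor. The carve-out does not apply: the claim is a property claim, not a tort claim. Condition met.
  → At least one condition fails; no jurisdiction.
The Civil Court of Orinria:
  (a) The plaintiff resides in Corria, which is not Orinria, so this disjunct is met. Satisfied.
  (b) No defendant is a corporation. Fails.
  (c) The property lies in Quenmarsh, which satisfies one of the alternatives. And the carve-out is inapplicable — the claim is a property claim, not a consumer claim. Met.
  (d) The claim is a property claim, not a consumer claim, which satisfies one of the alternatives. The carve-out does not apply: the plaintiff resides in Corria, not Orinria. Met.
  (e) Gideon Kessit resides in Corria. Satisfied.
  → No jurisdiction.
The Harkmere High Bench:
  (a) The operative events occurred in Quenmarsh, not Harkmere. The proviso rescues it, though: the amount in controversy is 49,000 dollars, which meets the 25,000 dollars floor. Met.
  (b) The property lies in Quenmarsh, not Harkmere; the defendant resides in Ulford, not Harkmere — every alternative fails. The proviso rescues it, though: the claim is a property claim. Condition met.
  (c) The plaintiff resides in Corria, which is not Harkmere, so this disjunct is met. Met.
  (d) The amount in controversy is $49,000, which meets the USD 48,000 floor, so this disjunct is met. Condition met.
  → Every requirement is satisfied — jurisdiction.
The Harkmere Court of Common Pleas:
  (a) No defendant is a corporation. But the amount in controversy is 49,000 dollars, which meets the $5,000 floor, and the 'unless' clause therefore excuses the requirement. Satisfied.
  (b) The claim is a property claim. Satisfied.
  (c) The claim is a property claim, not a consumer claim. Satisfied.
  (d) The plaintiff resides in Corria, which is not Harkmere, so this disjunct is met. The exception is not triggered, since the defendant resides in Ulford, not Harkmere. Met.
  (e) The amount in controversy is 49,000 dollars, within the 75,000 dollars ceiling, so one alternative holds. Condition met.
  → All conditions met; jurisdiction exists.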